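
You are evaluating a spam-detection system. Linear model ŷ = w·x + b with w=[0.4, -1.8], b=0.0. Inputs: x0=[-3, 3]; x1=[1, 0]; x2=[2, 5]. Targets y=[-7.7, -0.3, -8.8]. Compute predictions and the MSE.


ŷ0 = (0.4)·(-3) + (-1.8)·(3) + 0.0 = -6.6
ŷ1 = (0.4)·(1) + (-1.8)·(0) + 0.0 = 0.4
ŷ2 = (0.4)·(2) + (-1.8)·(5) + 0.0 = -8.2
errors² = [1.21, 0.49, 0.36]
MSE = 2.0600/3 = 0.6867

0.6867


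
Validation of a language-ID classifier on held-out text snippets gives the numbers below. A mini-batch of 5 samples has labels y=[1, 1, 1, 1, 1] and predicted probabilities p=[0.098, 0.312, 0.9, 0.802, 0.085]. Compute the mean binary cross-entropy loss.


L[0] = -ln(0.098) = 2.3228
L[1] = -ln(0.312) = 1.1648
L[2] = -ln(0.9) = 0.1054
L[3] = -ln(0.802) = 0.2206
L[4] = -ln(0.085) = 2.4651
mean = (2.3228 + 1.1648 + 0.1054 + 0.2206 + 2.4651)/5 = 1.2557

1.2557


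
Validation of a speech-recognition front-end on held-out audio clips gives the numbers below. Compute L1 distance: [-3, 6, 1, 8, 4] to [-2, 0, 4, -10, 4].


d = |-3+ 2| + |6-0| + |1-4| + |8+ 10| + |4-4|
  = 1 + 6 + 3 + 18 + 0
  = 28

28


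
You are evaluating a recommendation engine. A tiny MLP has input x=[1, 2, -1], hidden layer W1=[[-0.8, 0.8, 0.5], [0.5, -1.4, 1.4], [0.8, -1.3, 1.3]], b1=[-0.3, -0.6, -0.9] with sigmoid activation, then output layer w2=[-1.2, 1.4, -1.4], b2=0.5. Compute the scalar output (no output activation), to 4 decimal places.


z1[0] = (-0.8)·(1) + (0.8)·(2) + (0.5)·(-1) - 0.3 = 0.0
z1[1] = (0.5)·(1) + (-1.4)·(2) + (1.4)·(-1) - 0.6 = -4.3
z1[2] = (0.8)·(1) + (-1.3)·(2) + (1.3)·(-1) - 0.9 = -4.0
h = sigmoid(z1) = [0.5, 0.0134, 0.018]
output = (-1.2)·(0.5) + (1.4)·(0.0134) + (-1.4)·(0.018) + 0.5 = -0.1064

-0.1064


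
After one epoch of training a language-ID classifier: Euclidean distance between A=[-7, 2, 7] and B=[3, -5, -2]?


d = √((-7-3)² + (2+ 5)² + (7+ 2)²)
  = √(100 + 49 + 81)
  = √230 = 15.1658

15.1658


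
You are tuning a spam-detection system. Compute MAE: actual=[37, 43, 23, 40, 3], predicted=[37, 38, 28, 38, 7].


Absolute errors: |37-37|=0, |43-38|=5, |23-28|=5, |40-38|=2, |3-7|=4
Sum = 16
MAE = 16/5 = 16/5

16/5


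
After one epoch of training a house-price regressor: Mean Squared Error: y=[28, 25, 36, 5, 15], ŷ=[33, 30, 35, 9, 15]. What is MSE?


Squared errors: (28-33)²=25, (25-30)²=25, (36-35)²=1, (5-9)²=16, (15-15)²=0
Sum = 67
MSE = 67/5 = 67/5

67/5


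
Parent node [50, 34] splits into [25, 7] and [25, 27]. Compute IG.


Parent = [50, 34], H_parent = 0.9737
H_left = 0.7579 (n=32), H_right = 0.9989 (n=52)
H_children = (32/84)·0.7579 + (52/84)·0.9989 = 0.9071
IG = 0.9737 - 0.9071 = 0.0666

0.0666


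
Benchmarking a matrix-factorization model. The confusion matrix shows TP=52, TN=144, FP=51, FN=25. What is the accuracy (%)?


Accuracy = (TP+TN)/(TP+TN+FP+FN)
= (52+144)/(272)
= 196/272 = 72.06%

72.06%


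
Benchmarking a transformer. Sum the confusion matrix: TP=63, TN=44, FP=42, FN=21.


Total = TP + TN + FP + FN
= 63 + 44 + 42 + 21
= 170
(Predicted positive: 105, predicted negative: 65)

170


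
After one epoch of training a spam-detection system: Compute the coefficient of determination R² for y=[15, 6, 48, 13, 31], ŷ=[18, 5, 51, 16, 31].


ȳ = 22.6
SS_res = Σ(y-ŷ)² = 28
SS_tot = Σ(y-ȳ)² = 1141.2
R² = 1 - SS_res/SS_tot = 1 - 0.0245 = 0.9755

0.9755


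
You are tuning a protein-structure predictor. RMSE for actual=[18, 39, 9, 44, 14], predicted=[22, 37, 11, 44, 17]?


MSE = 33/5 = 6.6
RMSE = √(33/5) = 2.569

2.569


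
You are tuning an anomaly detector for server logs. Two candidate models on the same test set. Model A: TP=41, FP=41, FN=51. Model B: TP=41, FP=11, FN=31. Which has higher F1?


Model A: P=41/82=0.5, R=41/92=0.4457, F1=2PR/(P+R)=2TP/(2TP+FP+FN)=82/174=0.4713
Model B: P=41/52=0.7885, R=41/72=0.5694, F1=2PR/(P+R)=2TP/(2TP+FP+FN)=82/124=0.6613
0.4713 < 0.6613 → Model B

Model B


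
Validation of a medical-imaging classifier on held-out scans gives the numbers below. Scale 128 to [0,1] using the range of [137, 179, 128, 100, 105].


min=100, max=179
(128-100)/(179-100) = 28/79 = 0.3544

0.3544


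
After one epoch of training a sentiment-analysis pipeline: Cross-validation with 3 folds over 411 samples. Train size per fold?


Fold size = 411/3 = 137
Training per fold = 411 - 137 = 274

274


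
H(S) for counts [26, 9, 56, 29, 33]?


Probabilities: [26/153, 9/153, 56/153, 29/153, 33/153] ≈ [0.1699, 0.0588, 0.366, 0.1895, 0.2157]
H = -((26/153)·log₂(26/153) + (9/153)·log₂(9/153) + (56/153)·log₂(56/153) + (29/153)·log₂(29/153) + (33/153)·log₂(33/153))
  = 2.1378 bits

2.1378 bits


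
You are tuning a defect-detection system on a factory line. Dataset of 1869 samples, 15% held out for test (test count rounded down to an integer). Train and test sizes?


Test = ⌊1869·15/100⌋ = 280
Train = 1869 - 280 = 1589

Train: 1589, Test: 280


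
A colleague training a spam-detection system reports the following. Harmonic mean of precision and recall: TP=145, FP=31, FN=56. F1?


Precision = 145/176 = 0.8239
Recall = 145/201 = 0.7214
F1 = 2·P·R/(P+R) = 2·TP/(2·TP+FP+FN) = 290/(290+31+56) = 290/377 = 0.7692

0.7692


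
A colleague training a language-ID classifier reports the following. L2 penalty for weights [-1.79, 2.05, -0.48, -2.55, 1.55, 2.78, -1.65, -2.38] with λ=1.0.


‖w‖₂² = (-1.79)² + (2.05)² + (-0.48)² + (-2.55)² + (1.55)² + (2.78)² + (-1.65)² + (-2.38)²
     = 3.2041 + 4.2025 + 0.2304 + 6.5025 + 2.4025 + 7.7284 + 2.7225 + 5.6644
     = 32.6573
λ·‖w‖₂² = 1.0·32.6573 = 32.6573

32.6573


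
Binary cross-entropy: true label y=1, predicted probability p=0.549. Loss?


BCE = -[y·ln(p) + (1-y)·ln(1-p)]
= -1·ln(0.549) - 0
= -ln(0.549) = 0.5997

0.5997


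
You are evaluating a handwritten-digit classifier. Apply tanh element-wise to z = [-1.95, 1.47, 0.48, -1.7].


tanh(-1.95) = -0.9603
tanh(1.47) = 0.8996
tanh(0.48) = 0.4462
tanh(-1.7) = -0.9354
result = [-0.9603, 0.8996, 0.4462, -0.9354]

[-0.9603, 0.8996, 0.4462, -0.9354]


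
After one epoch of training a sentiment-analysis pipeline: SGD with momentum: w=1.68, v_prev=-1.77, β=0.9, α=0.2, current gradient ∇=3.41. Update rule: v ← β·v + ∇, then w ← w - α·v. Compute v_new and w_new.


v_new = 0.9·-1.77 + 3.41 = -1.593 + 3.41 = 1.817
w_new = 1.68 - 0.2·1.817 = 1.68 - 0.3634 = 1.3166

v_new=1.817, w_new=1.3166


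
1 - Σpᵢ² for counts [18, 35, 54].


Probabilities: [18/107, 35/107, 54/107] ≈ [0.1682, 0.3271, 0.5047]
Σpᵢ² = (324 + 1225 + 2916)/107² = 4465/11449
Gini = 1 - Σpᵢ² = 1 - 4465/11449 = 0.61

0.61


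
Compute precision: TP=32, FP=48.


Precision = TP/(TP+FP)
= 32/(32+48)
= 32/80 = 40.0%

40.0%


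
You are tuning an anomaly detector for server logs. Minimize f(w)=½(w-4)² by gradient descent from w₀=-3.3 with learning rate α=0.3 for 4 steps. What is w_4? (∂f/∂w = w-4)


step 1: grad = -3.3-4 = -7.3; w = -3.3 - 0.3·(-7.3) = -1.11
step 2: grad = -1.11-4 = -5.11; w = -1.11 - 0.3·(-5.11) = 0.423
step 3: grad = 0.423-4 = -3.577; w = 0.423 - 0.3·(-3.577) = 1.4961
step 4: grad = 1.4961-4 = -2.5039; w = 1.4961 - 0.3·(-2.5039) = 2.24727

2.24727


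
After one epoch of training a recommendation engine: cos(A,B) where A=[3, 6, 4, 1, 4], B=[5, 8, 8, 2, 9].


A·B = 3·5 + 6·8 + 4·8 + 1·2 + 4·9 = 133
‖A‖ = √78 = 8.8318, ‖B‖ = √238 = 15.4272
cos = 133/(√78·√238) = 133/√18564 = 0.9761

0.9761


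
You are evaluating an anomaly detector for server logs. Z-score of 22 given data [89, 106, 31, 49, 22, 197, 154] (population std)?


μ = 92.5714, σ = 60.4054
z = (22 - 92.5714)/60.4054 = -1.1683

-1.1683


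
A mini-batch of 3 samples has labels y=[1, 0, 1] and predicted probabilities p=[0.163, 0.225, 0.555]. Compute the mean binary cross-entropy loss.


L[0] = -ln(0.163) = 1.814
L[1] = -ln(1-0.225) = -ln(0.775) = 0.2549
L[2] = -ln(0.555) = 0.5888
mean = (1.814 + 0.2549 + 0.5888)/3 = 0.8859

0.8859


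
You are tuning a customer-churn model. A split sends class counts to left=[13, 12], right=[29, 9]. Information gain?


Parent = [42, 21], H_parent = 0.9183
H_left = 0.9988 (n=25), H_right = 0.7897 (n=38)
H_children = (25/63)·0.9988 + (38/63)·0.7897 = 0.8727
IG = 0.9183 - 0.8727 = 0.0456

0.0456


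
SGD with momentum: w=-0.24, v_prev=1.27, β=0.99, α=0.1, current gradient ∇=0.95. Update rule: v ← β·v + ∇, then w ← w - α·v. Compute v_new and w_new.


v_new = 0.99·1.27 + 0.95 = 1.2573 + 0.95 = 2.2073
w_new = -0.24 - 0.1·2.2073 = -0.24 - 0.22073 = -0.46073

v_new=2.2073, w_new=-0.46073


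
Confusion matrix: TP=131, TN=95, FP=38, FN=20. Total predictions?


Total = TP + TN + FP + FN
= 131 + 95 + 38 + 20
= 284
(Predicted positive: 169, predicted negative: 115)

284


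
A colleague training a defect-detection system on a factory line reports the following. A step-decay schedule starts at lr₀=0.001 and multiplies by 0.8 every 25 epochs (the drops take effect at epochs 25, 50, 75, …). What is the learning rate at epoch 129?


n_drops = ⌊129/25⌋ = 5
lr = 0.001·0.8^5 = 0.001·0.32768 = 0.00032768

0.00032768


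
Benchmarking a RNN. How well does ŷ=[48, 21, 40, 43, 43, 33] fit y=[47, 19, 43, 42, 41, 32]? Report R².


ȳ = 37.3333
SS_res = Σ(y-ŷ)² = 20
SS_tot = Σ(y-ȳ)² = 525.33
R² = 1 - SS_res/SS_tot = 1 - 0.0381 = 0.9619

0.9619


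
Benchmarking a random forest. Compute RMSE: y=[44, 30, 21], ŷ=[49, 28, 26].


MSE = 54/3 = 18
RMSE = √(54/3) = 4.2426

4.2426


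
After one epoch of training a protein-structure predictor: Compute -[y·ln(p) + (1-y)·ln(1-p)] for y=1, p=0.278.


BCE = -[y·ln(p) + (1-y)·ln(1-p)]
= -1·ln(0.278) - 0
= -ln(0.278) = 1.2801

1.2801


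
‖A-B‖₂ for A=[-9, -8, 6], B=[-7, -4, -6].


d = √((-9+ 7)² + (-8+ 4)² + (6+ 6)²)
  = √(4 + 16 + 144)
  = √164 = 12.8062

12.8062


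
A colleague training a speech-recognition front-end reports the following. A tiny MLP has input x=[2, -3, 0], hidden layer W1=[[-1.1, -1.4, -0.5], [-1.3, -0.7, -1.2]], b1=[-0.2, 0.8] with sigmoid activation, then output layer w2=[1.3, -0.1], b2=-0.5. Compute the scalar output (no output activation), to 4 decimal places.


z1[0] = (-1.1)·(2) + (-1.4)·(-3) + (-0.5)·(0) - 0.2 = 1.8
z1[1] = (-1.3)·(2) + (-0.7)·(-3) + (-1.2)·(0) + 0.8 = 0.3
h = sigmoid(z1) = [0.8581, 0.5744]
output = (1.3)·(0.8581) + (-0.1)·(0.5744) - 0.5 = 0.5581

0.5581


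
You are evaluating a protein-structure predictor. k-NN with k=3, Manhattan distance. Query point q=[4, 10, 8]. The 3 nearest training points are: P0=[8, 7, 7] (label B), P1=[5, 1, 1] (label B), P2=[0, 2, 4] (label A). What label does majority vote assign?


d(q,P0) = 8  (label B)
d(q,P1) = 17  (label B)
d(q,P2) = 16  (label A)
Votes: A=1, B=2
Majority → B

B


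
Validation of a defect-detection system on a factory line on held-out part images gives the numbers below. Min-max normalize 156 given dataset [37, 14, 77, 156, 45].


min=14, max=156
(156-14)/(156-14) = 142/142 = 1.0

1.0


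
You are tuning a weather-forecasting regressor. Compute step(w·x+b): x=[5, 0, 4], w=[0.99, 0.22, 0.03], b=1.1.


z = (5)·(0.99) + (0)·(0.22) + (4)·(0.03) + 1.1
  = 6.17
step(z) = 1 (z≥0)

1


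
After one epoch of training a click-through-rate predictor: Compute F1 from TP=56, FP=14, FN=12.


Precision = 56/70 = 0.8
Recall = 56/68 = 0.8235
F1 = 2·P·R/(P+R) = 2·TP/(2·TP+FP+FN) = 112/(112+14+12) = 112/138 = 0.8116

0.8116


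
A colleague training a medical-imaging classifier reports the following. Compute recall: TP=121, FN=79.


Recall = TP/(TP+FN)
= 121/(121+79)
= 121/200 = 60.5%

60.5%


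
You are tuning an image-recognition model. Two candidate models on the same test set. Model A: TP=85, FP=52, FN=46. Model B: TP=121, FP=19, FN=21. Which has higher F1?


Model A: P=85/137=0.6204, R=85/131=0.6489, F1=2PR/(P+R)=2TP/(2TP+FP+FN)=170/268=0.6343
Model B: P=121/140=0.8643, R=121/142=0.8521, F1=2PR/(P+R)=2TP/(2TP+FP+FN)=242/282=0.8582
0.6343 < 0.8582 → Model B

Model B


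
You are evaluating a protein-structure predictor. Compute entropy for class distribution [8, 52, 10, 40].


Probabilities: [8/110, 52/110, 10/110, 40/110] ≈ [0.0727, 0.4727, 0.0909, 0.3636]
H = -((8/110)·log₂(8/110) + (52/110)·log₂(52/110) + (10/110)·log₂(10/110) + (40/110)·log₂(40/110))
  = 1.6312 bits

1.6312 bits


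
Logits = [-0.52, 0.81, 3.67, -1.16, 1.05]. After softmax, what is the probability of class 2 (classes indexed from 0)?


Exponentials: e^-0.52=0.5945, e^0.81=2.2479, e^3.67=39.2519, e^-1.16=0.3135, e^1.05=2.8577
Sum = 45.2655
Softmax = [0.0131, 0.0497, 0.8671, 0.0069, 0.0631]
p[2] = 39.2519/45.2655 = 0.8671

0.8671


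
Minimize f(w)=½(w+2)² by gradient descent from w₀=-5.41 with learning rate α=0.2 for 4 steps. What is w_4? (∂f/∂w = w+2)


step 1: grad = -5.41+2 = -3.41; w = -5.41 - 0.2·(-3.41) = -4.728
step 2: grad = -4.728+2 = -2.728; w = -4.728 - 0.2·(-2.728) = -4.1824
step 3: grad = -4.1824+2 = -2.1824; w = -4.1824 - 0.2·(-2.1824) = -3.74592
step 4: grad = -3.74592+2 = -1.74592; w = -3.74592 - 0.2·(-1.74592) = -3.396736

-3.396736


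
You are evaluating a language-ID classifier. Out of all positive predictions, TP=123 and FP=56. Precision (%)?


Precision = TP/(TP+FP)
= 123/(123+56)
= 123/179 = 68.72%

68.72%


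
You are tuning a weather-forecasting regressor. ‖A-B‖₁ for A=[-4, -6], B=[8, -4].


d = |-4-8| + |-6+ 4|
  = 12 + 2
  = 14

14


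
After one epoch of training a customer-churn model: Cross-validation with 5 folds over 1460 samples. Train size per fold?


Fold size = 1460/5 = 292
Training per fold = 1460 - 292 = 1168

1168


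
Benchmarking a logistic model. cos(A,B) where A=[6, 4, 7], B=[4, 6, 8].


A·B = 6·4 + 4·6 + 7·8 = 104
‖A‖ = √101 = 10.0499, ‖B‖ = √116 = 10.7703
cos = 104/(√101·√116) = 104/√11716 = 0.9608

0.9608


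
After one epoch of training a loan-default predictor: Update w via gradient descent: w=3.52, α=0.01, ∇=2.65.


w_new = w - α·∇
= 3.52 - 0.01·2.65
= 3.52 - 0.0265
= 3.4935

3.4935


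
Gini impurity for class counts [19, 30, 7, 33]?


Probabilities: [19/89, 30/89, 7/89, 33/89] ≈ [0.2135, 0.3371, 0.0787, 0.3708]
Σpᵢ² = (361 + 900 + 49 + 1089)/89² = 2399/7921
Gini = 1 - Σpᵢ² = 1 - 2399/7921 = 0.6971

0.6971


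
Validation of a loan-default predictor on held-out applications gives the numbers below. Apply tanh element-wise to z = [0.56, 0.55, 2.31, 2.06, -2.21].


tanh(0.56) = 0.508
tanh(0.55) = 0.5005
tanh(2.31) = 0.9805
tanh(2.06) = 0.968
tanh(-2.21) = -0.9762
result = [0.508, 0.5005, 0.9805, 0.968, -0.9762]

[0.508, 0.5005, 0.9805, 0.968, -0.9762]


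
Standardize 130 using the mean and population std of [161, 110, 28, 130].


μ = 107.25, σ = 49.231
z = (130 - 107.25)/49.231 = 0.4621

0.4621


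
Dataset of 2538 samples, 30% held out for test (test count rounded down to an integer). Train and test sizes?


Test = ⌊2538·30/100⌋ = 761
Train = 2538 - 761 = 1777

Train: 1777, Test: 761


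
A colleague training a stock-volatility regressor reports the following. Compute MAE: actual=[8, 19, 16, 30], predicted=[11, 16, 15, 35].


Absolute errors: |8-11|=3, |19-16|=3, |16-15|=1, |30-35|=5
Sum = 12
MAE = 12/4 = 3

3


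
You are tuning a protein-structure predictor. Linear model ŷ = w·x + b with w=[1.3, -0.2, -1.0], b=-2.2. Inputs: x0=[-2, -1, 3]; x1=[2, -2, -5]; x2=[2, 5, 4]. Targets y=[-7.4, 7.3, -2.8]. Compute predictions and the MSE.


ŷ0 = (1.3)·(-2) + (-0.2)·(-1) + (-1.0)·(3) - 2.2 = -7.6
ŷ1 = (1.3)·(2) + (-0.2)·(-2) + (-1.0)·(-5) - 2.2 = 5.8
ŷ2 = (1.3)·(2) + (-0.2)·(5) + (-1.0)·(4) - 2.2 = -4.6
errors² = [0.04, 2.25, 3.24]
MSE = 5.5300/3 = 1.8433

1.8433


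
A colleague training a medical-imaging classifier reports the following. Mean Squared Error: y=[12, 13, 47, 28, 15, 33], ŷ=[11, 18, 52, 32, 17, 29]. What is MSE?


Squared errors: (12-11)²=1, (13-18)²=25, (47-52)²=25, (28-32)²=16, (15-17)²=4, (33-29)²=16
Sum = 87
MSE = 87/6 = 29/2

29/2


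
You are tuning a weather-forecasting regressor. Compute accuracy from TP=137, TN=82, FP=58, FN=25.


Accuracy = (TP+TN)/(TP+TN+FP+FN)
= (137+82)/(302)
= 219/302 = 72.52%

72.52%


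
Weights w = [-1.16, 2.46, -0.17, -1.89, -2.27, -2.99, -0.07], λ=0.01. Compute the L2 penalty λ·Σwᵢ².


‖w‖₂² = (-1.16)² + (2.46)² + (-0.17)² + (-1.89)² + (-2.27)² + (-2.99)² + (-0.07)²
     = 1.3456 + 6.0516 + 0.0289 + 3.5721 + 5.1529 + 8.9401 + 0.0049
     = 25.0961
λ·‖w‖₂² = 0.01·25.0961 = 0.250961

0.250961


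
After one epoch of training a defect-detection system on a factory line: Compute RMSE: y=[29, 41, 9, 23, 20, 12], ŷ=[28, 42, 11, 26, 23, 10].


MSE = 28/6 = 4.6667
RMSE = √(28/6) = 2.1602

2.1602


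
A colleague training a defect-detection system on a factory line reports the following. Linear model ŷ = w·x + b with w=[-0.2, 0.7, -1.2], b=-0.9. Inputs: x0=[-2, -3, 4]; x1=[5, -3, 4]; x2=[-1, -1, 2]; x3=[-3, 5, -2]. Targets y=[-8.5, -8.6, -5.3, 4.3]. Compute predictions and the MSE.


ŷ0 = (-0.2)·(-2) + (0.7)·(-3) + (-1.2)·(4) - 0.9 = -7.4
ŷ1 = (-0.2)·(5) + (0.7)·(-3) + (-1.2)·(4) - 0.9 = -8.8
ŷ2 = (-0.2)·(-1) + (0.7)·(-1) + (-1.2)·(2) - 0.9 = -3.8
ŷ3 = (-0.2)·(-3) + (0.7)·(5) + (-1.2)·(-2) - 0.9 = 5.6
errors² = [1.21, 0.04, 2.25, 1.69]
MSE = 5.1900/4 = 1.2975

1.2975


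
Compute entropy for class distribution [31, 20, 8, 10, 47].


Probabilities: [31/116, 20/116, 8/116, 10/116, 47/116] ≈ [0.2672, 0.1724, 0.069, 0.0862, 0.4052]
H = -((31/116)·log₂(31/116) + (20/116)·log₂(20/116) + (8/116)·log₂(8/116) + (10/116)·log₂(10/116) + (47/116)·log₂(47/116))
  = 2.045 bits

2.045 bits


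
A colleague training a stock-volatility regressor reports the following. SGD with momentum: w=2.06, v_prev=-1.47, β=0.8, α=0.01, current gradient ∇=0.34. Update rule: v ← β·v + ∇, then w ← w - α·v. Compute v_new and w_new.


v_new = 0.8·-1.47 + 0.34 = -1.176 + 0.34 = -0.836
w_new = 2.06 - 0.01·-0.836 = 2.06 + 0.00836 = 2.06836

v_new=-0.836, w_new=2.06836


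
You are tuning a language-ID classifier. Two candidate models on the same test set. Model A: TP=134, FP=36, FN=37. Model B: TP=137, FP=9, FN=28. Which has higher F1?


Model A: P=134/170=0.7882, R=134/171=0.7836, F1=2PR/(P+R)=2TP/(2TP+FP+FN)=268/341=0.7859
Model B: P=137/146=0.9384, R=137/165=0.8303, F1=2PR/(P+R)=2TP/(2TP+FP+FN)=274/311=0.881
0.7859 < 0.881 → Model B

Model B


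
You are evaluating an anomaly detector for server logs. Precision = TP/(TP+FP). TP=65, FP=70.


Precision = TP/(TP+FP)
= 65/(65+70)
= 65/135 = 48.15%

48.15%


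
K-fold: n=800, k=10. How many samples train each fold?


Fold size = 800/10 = 80
Training per fold = 800 - 80 = 720

720


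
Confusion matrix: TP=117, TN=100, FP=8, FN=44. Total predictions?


Total = TP + TN + FP + FN
= 117 + 100 + 8 + 44
= 269
(Predicted positive: 125, predicted negative: 144)

269


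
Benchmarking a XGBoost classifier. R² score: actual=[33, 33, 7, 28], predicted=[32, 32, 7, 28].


ȳ = 25.25
SS_res = Σ(y-ŷ)² = 2
SS_tot = Σ(y-ȳ)² = 460.75
R² = 1 - SS_res/SS_tot = 1 - 0.0043 = 0.9957

0.9957


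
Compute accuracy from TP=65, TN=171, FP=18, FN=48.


Accuracy = (TP+TN)/(TP+TN+FP+FN)
= (65+171)/(302)
= 236/302 = 78.15%

78.15%


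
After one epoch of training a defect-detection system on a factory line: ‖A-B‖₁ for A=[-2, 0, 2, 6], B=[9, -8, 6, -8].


d = |-2-9| + |0+ 8| + |2-6| + |6+ 8|
  = 11 + 8 + 4 + 14
  = 37

37


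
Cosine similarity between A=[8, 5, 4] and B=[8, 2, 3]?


A·B = 8·8 + 5·2 + 4·3 = 86
‖A‖ = √105 = 10.247, ‖B‖ = √77 = 8.775
cos = 86/(√105·√77) = 86/√8085 = 0.9564

0.9564


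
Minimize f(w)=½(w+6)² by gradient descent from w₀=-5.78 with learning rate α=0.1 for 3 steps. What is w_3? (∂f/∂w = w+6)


step 1: grad = -5.78+6 = 0.22; w = -5.78 - 0.1·(0.22) = -5.802
step 2: grad = -5.802+6 = 0.198; w = -5.802 - 0.1·(0.198) = -5.8218
step 3: grad = -5.8218+6 = 0.1782; w = -5.8218 - 0.1·(0.1782) = -5.83962

-5.83962


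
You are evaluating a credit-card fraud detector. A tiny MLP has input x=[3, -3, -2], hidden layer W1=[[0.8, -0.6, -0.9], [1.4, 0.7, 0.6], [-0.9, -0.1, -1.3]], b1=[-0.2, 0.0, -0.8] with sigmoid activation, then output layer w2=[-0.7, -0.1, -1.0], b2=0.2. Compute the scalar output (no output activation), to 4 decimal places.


z1[0] = (0.8)·(3) + (-0.6)·(-3) + (-0.9)·(-2) - 0.2 = 5.8
z1[1] = (1.4)·(3) + (0.7)·(-3) + (0.6)·(-2) + 0.0 = 0.9
z1[2] = (-0.9)·(3) + (-0.1)·(-3) + (-1.3)·(-2) - 0.8 = -0.6
h = sigmoid(z1) = [0.997, 0.7109, 0.3543]
output = (-0.7)·(0.997) + (-0.1)·(0.7109) + (-1.0)·(0.3543) + 0.2 = -0.9233

-0.9233


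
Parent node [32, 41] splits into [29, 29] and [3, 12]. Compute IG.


Parent = [32, 41], H_parent = 0.989
H_left = 1 (n=58), H_right = 0.7219 (n=15)
H_children = (58/73)·1 + (15/73)·0.7219 = 0.9429
IG = 0.989 - 0.9429 = 0.0461

0.0461


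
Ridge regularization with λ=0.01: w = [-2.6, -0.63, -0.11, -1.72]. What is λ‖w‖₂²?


‖w‖₂² = (-2.6)² + (-0.63)² + (-0.11)² + (-1.72)²
     = 6.76 + 0.3969 + 0.0121 + 2.9584
     = 10.1274
λ·‖w‖₂² = 0.01·10.1274 = 0.101274

0.101274


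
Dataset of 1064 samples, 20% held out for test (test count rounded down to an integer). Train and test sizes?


Test = ⌊1064·20/100⌋ = 212
Train = 1064 - 212 = 852

Train: 852, Test: 212


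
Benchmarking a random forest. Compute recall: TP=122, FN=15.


Recall = TP/(TP+FN)
= 122/(122+15)
= 122/137 = 89.05%

89.05%


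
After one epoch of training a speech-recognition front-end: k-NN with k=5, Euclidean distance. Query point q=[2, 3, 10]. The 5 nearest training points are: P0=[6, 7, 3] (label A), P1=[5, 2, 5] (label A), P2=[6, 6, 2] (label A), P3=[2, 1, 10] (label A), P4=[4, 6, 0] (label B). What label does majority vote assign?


d(q,P0) = 9.0  (label A)
d(q,P1) = 5.9161  (label A)
d(q,P2) = 9.434  (label A)
d(q,P3) = 2.0  (label A)
d(q,P4) = 10.6301  (label B)
Votes: A=4, B=1
Majority → A

A


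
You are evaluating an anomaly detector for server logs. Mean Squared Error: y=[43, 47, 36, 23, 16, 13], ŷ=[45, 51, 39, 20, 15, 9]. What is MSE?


Squared errors: (43-45)²=4, (47-51)²=16, (36-39)²=9, (23-20)²=9, (16-15)²=1, (13-9)²=16
Sum = 55
MSE = 55/6 = 55/6

55/6


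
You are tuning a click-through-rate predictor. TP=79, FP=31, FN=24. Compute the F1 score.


Precision = 79/110 = 0.7182
Recall = 79/103 = 0.767
F1 = 2·P·R/(P+R) = 2·TP/(2·TP+FP+FN) = 158/(158+31+24) = 158/213 = 0.7418

0.7418


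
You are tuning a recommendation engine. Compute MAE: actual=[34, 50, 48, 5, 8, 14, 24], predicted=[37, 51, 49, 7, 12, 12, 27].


Absolute errors: |34-37|=3, |50-51|=1, |48-49|=1, |5-7|=2, |8-12|=4, |14-12|=2, |24-27|=3
Sum = 16
MAE = 16/7 = 16/7

16/7


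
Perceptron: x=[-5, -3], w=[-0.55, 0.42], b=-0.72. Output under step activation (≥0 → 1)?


z = (-5)·(-0.55) + (-3)·(0.42) - 0.72
  = 0.77
step(z) = 1 (z≥0)

1


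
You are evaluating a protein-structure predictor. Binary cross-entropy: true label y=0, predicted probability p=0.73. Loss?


BCE = -[y·ln(p) + (1-y)·ln(1-p)]
= -0 - 1·ln(1-0.73)
= -ln(0.27) = 1.3093

1.3093


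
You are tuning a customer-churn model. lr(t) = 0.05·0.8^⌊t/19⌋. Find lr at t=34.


n_drops = ⌊34/19⌋ = 1
lr = 0.05·0.8^1 = 0.05·0.8 = 0.04

0.04


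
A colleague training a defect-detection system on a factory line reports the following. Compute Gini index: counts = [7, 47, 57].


Probabilities: [7/111, 47/111, 57/111] ≈ [0.0631, 0.4234, 0.5135]
Σpᵢ² = (49 + 2209 + 3249)/111² = 5507/12321
Gini = 1 - Σpᵢ² = 1 - 5507/12321 = 0.553

0.553


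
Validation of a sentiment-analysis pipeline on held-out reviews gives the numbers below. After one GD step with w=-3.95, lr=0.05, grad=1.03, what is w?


w_new = w - α·∇
= -3.95 - 0.05·1.03
= -3.95 - 0.0515
= -4.0015

-4.0015


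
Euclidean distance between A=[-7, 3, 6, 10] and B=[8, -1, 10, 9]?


d = √((-7-8)² + (3+ 1)² + (6-10)² + (10-9)²)
  = √(225 + 16 + 16 + 1)
  = √258 = 16.0624

16.0624


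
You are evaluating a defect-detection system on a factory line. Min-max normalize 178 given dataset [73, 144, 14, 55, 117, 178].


min=14, max=178
(178-14)/(178-14) = 164/164 = 1.0

1.0


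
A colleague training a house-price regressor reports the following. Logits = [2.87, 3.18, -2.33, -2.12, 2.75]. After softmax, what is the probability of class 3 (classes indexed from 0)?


Exponentials: e^2.87=17.637, e^3.18=24.0468, e^-2.33=0.0973, e^-2.12=0.12, e^2.75=15.6426
Sum = 57.5437
Softmax = [0.3065, 0.4179, 0.0017, 0.0021, 0.2718]
p[3] = 0.12/57.5437 = 0.0021

0.0021


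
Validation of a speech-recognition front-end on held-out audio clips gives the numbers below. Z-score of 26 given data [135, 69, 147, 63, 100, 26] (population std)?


μ = 90, σ = 42.111
z = (26 - 90)/42.111 = -1.5198

-1.5198


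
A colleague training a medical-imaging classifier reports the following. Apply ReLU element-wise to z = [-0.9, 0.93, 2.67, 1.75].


ReLU(-0.9) = max(0, -0.9) = 0.0
ReLU(0.93) = max(0, 0.93) = 0.93
ReLU(2.67) = max(0, 2.67) = 2.67
ReLU(1.75) = max(0, 1.75) = 1.75
result = [0.0, 0.93, 2.67, 1.75]

[0.0, 0.93, 2.67, 1.75]


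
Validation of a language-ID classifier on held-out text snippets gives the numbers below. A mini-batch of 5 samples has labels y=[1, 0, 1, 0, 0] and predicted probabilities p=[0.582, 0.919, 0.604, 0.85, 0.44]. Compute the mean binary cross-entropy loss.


L[0] = -ln(0.582) = 0.5413
L[1] = -ln(1-0.919) = -ln(0.081) = 2.5133
L[2] = -ln(0.604) = 0.5042
L[3] = -ln(1-0.85) = -ln(0.15) = 1.8971
L[4] = -ln(1-0.44) = -ln(0.56) = 0.5798
mean = (0.5413 + 2.5133 + 0.5042 + 1.8971 + 0.5798)/5 = 1.2071

1.2071


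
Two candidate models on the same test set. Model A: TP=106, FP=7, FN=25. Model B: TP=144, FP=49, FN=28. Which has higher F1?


Model A: P=106/113=0.9381, R=106/131=0.8092, F1=2PR/(P+R)=2TP/(2TP+FP+FN)=212/244=0.8689
Model B: P=144/193=0.7461, R=144/172=0.8372, F1=2PR/(P+R)=2TP/(2TP+FP+FN)=288/365=0.789
0.8689 > 0.789 → Model A

Model A


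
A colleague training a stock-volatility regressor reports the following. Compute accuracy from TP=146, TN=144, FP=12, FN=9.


Accuracy = (TP+TN)/(TP+TN+FP+FN)
= (146+144)/(311)
= 290/311 = 93.25%

93.25%


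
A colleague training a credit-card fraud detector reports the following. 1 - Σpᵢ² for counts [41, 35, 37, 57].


Probabilities: [41/170, 35/170, 37/170, 57/170] ≈ [0.2412, 0.2059, 0.2176, 0.3353]
Σpᵢ² = (1681 + 1225 + 1369 + 3249)/170² = 7524/28900
Gini = 1 - Σpᵢ² = 1 - 7524/28900 = 0.7397

0.7397


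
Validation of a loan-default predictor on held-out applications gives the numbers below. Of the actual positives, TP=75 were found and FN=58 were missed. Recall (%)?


Recall = TP/(TP+FN)
= 75/(75+58)
= 75/133 = 56.39%

56.39%


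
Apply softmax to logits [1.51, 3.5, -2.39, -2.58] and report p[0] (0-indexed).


Exponentials: e^1.51=4.5267, e^3.5=33.1155, e^-2.39=0.0916, e^-2.58=0.0758
Sum = 37.8096
Softmax = [0.1197, 0.8758, 0.0024, 0.002]
p[0] = 4.5267/37.8096 = 0.1197

0.1197


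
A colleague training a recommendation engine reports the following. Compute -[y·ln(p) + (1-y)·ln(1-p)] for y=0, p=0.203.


BCE = -[y·ln(p) + (1-y)·ln(1-p)]
= -0 - 1·ln(1-0.203)
= -ln(0.797) = 0.2269

0.2269


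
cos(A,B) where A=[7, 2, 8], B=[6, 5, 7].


A·B = 7·6 + 2·5 + 8·7 = 108
‖A‖ = √117 = 10.8167, ‖B‖ = √110 = 10.4881
cos = 108/(√117·√110) = 108/√12870 = 0.952

0.952


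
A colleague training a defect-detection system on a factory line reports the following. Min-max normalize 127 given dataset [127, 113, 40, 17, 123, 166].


min=17, max=166
(127-17)/(166-17) = 110/149 = 0.7383

0.7383


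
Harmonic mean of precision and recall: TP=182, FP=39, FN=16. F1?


Precision = 182/221 = 0.8235
Recall = 182/198 = 0.9192
F1 = 2·P·R/(P+R) = 2·TP/(2·TP+FP+FN) = 364/(364+39+16) = 364/419 = 0.8687

0.8687


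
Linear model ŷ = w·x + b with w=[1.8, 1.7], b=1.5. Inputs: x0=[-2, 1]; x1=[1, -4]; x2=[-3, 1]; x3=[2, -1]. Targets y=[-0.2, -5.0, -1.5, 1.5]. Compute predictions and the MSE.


ŷ0 = (1.8)·(-2) + (1.7)·(1) + 1.5 = -0.4
ŷ1 = (1.8)·(1) + (1.7)·(-4) + 1.5 = -3.5
ŷ2 = (1.8)·(-3) + (1.7)·(1) + 1.5 = -2.2
ŷ3 = (1.8)·(2) + (1.7)·(-1) + 1.5 = 3.4
errors² = [0.04, 2.25, 0.49, 3.61]
MSE = 6.3900/4 = 1.5975

1.5975


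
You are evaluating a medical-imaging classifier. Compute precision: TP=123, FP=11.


Precision = TP/(TP+FP)
= 123/(123+11)
= 123/134 = 91.79%

91.79%


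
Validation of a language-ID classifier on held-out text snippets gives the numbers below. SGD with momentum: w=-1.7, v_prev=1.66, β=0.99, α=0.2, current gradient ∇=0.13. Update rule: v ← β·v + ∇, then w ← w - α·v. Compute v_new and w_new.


v_new = 0.99·1.66 + 0.13 = 1.6434 + 0.13 = 1.7734
w_new = -1.7 - 0.2·1.7734 = -1.7 - 0.35468 = -2.05468

v_new=1.7734, w_new=-2.05468


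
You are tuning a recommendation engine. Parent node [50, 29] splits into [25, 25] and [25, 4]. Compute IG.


Parent = [50, 29], H_parent = 0.9484
H_left = 1 (n=50), H_right = 0.5788 (n=29)
H_children = (50/79)·1 + (29/79)·0.5788 = 0.8454
IG = 0.9484 - 0.8454 = 0.103

0.103


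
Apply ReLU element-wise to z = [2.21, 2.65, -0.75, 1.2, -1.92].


ReLU(2.21) = max(0, 2.21) = 2.21
ReLU(2.65) = max(0, 2.65) = 2.65
ReLU(-0.75) = max(0, -0.75) = 0.0
ReLU(1.2) = max(0, 1.2) = 1.2
ReLU(-1.92) = max(0, -1.92) = 0.0
result = [2.21, 2.65, 0.0, 1.2, 0.0]

[2.21, 2.65, 0.0, 1.2, 0.0]


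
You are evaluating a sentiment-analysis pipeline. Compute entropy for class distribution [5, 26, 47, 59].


Probabilities: [5/137, 26/137, 47/137, 59/137] ≈ [0.0365, 0.1898, 0.3431, 0.4307]
H = -((5/137)·log₂(5/137) + (26/137)·log₂(26/137) + (47/137)·log₂(47/137) + (59/137)·log₂(59/137))
  = 1.6822 bits

1.6822 bits


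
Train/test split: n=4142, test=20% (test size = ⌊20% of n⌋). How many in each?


Test = ⌊4142·20/100⌋ = 828
Train = 4142 - 828 = 3314

Train: 3314, Test: 828


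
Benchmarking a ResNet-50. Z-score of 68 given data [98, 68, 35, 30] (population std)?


μ = 57.75, σ = 27.4443
z = (68 - 57.75)/27.4443 = 0.3735

0.3735


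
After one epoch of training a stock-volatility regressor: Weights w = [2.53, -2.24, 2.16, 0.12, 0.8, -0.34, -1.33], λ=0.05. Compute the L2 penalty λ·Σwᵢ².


‖w‖₂² = (2.53)² + (-2.24)² + (2.16)² + (0.12)² + (0.8)² + (-0.34)² + (-1.33)²
     = 6.4009 + 5.0176 + 4.6656 + 0.0144 + 0.64 + 0.1156 + 1.7689
     = 18.623
λ·‖w‖₂² = 0.05·18.623 = 0.93115

0.93115


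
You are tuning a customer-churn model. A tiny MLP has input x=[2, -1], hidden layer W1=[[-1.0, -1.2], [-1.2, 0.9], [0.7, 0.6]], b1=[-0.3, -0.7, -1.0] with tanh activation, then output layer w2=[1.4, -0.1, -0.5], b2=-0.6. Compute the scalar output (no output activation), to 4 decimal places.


z1[0] = (-1.0)·(2) + (-1.2)·(-1) - 0.3 = -1.1
z1[1] = (-1.2)·(2) + (0.9)·(-1) - 0.7 = -4.0
z1[2] = (0.7)·(2) + (0.6)·(-1) - 1.0 = -0.2
h = tanh(z1) = [-0.8005, -0.9993, -0.1974]
output = (1.4)·(-0.8005) + (-0.1)·(-0.9993) + (-0.5)·(-0.1974) - 0.6 = -1.5221

-1.5221


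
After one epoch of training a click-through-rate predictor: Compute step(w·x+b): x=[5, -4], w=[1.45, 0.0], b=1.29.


z = (5)·(1.45) + (-4)·(0.0) + 1.29
  = 8.54
step(z) = 1 (z≥0)

1


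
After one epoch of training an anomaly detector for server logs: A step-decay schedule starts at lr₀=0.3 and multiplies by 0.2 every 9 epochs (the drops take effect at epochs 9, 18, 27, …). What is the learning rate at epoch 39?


n_drops = ⌊39/9⌋ = 4
lr = 0.3·0.2^4 = 0.3·0.0016 = 0.00048

0.00048


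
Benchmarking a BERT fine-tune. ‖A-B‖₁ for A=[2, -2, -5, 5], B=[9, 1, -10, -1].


d = |2-9| + |-2-1| + |-5+ 10| + |5+ 1|
  = 7 + 3 + 5 + 6
  = 21

21


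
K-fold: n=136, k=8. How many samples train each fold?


Fold size = 136/8 = 17
Training per fold = 136 - 17 = 119

119


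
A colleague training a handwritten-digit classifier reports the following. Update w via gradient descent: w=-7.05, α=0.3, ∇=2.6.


w_new = w - α·∇
= -7.05 - 0.3·2.6
= -7.05 - 0.78
= -7.83

-7.83


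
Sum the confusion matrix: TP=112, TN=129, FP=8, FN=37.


Total = TP + TN + FP + FN
= 112 + 129 + 8 + 37
= 286
(Predicted positive: 120, predicted negative: 166)

286


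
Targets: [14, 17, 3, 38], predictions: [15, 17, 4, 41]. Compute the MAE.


Absolute errors: |14-15|=1, |17-17|=0, |3-4|=1, |38-41|=3
Sum = 5
MAE = 5/4 = 5/4

5/4


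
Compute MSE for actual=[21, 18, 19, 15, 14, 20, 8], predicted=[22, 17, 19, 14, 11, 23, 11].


Squared errors: (21-22)²=1, (18-17)²=1, (19-19)²=0, (15-14)²=1, (14-11)²=9, (20-23)²=9, (8-11)²=9
Sum = 30
MSE = 30/7 = 30/7

30/7


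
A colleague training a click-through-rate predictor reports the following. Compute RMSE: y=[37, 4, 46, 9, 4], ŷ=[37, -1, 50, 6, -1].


MSE = 75/5 = 15
RMSE = √(75/5) = 3.873

3.873


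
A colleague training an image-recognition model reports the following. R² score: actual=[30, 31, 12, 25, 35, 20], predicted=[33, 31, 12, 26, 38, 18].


ȳ = 25.5
SS_res = Σ(y-ŷ)² = 23
SS_tot = Σ(y-ȳ)² = 353.5
R² = 1 - SS_res/SS_tot = 1 - 0.0651 = 0.9349

0.9349


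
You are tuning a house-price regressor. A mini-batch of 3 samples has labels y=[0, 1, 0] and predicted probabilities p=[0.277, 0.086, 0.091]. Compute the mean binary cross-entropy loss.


L[0] = -ln(1-0.277) = -ln(0.723) = 0.3243
L[1] = -ln(0.086) = 2.4534
L[2] = -ln(1-0.091) = -ln(0.909) = 0.0954
mean = (0.3243 + 2.4534 + 0.0954)/3 = 0.9577

0.9577


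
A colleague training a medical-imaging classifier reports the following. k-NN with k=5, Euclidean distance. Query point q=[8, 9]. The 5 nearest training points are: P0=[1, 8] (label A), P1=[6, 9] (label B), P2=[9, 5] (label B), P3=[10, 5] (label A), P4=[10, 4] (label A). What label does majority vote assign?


d(q,P0) = 7.0711  (label A)
d(q,P1) = 2.0  (label B)
d(q,P2) = 4.1231  (label B)
d(q,P3) = 4.4721  (label A)
d(q,P4) = 5.3852  (label A)
Votes: A=3, B=2
Majority → A

A


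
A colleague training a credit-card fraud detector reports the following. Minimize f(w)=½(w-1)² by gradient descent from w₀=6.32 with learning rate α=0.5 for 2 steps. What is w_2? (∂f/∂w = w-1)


step 1: grad = 6.32-1 = 5.32; w = 6.32 - 0.5·(5.32) = 3.66
step 2: grad = 3.66-1 = 2.66; w = 3.66 - 0.5·(2.66) = 2.33

2.33


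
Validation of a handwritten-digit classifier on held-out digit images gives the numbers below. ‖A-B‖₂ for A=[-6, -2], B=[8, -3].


d = √((-6-8)² + (-2+ 3)²)
  = √(196 + 1)
  = √197 = 14.0357

14.0357


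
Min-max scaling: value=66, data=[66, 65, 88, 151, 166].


min=65, max=166
(66-65)/(166-65) = 1/101 = 0.0099

0.0099


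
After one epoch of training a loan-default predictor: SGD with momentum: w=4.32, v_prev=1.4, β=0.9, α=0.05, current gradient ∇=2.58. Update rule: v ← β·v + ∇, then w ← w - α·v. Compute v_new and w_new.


v_new = 0.9·1.4 + 2.58 = 1.26 + 2.58 = 3.84
w_new = 4.32 - 0.05·3.84 = 4.32 - 0.192 = 4.128

v_new=3.84, w_new=4.128


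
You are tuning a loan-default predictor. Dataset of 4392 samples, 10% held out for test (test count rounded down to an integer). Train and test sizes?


Test = ⌊4392·10/100⌋ = 439
Train = 4392 - 439 = 3953

Train: 3953, Test: 439


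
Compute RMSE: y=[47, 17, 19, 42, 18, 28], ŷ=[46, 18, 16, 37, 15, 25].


MSE = 54/6 = 9
RMSE = √(54/6) = 3.0

3.0


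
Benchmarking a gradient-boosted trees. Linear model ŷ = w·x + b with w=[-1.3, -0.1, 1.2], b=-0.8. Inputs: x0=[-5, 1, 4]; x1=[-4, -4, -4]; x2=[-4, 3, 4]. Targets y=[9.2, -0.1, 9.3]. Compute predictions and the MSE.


ŷ0 = (-1.3)·(-5) + (-0.1)·(1) + (1.2)·(4) - 0.8 = 10.4
ŷ1 = (-1.3)·(-4) + (-0.1)·(-4) + (1.2)·(-4) - 0.8 = 0.0
ŷ2 = (-1.3)·(-4) + (-0.1)·(3) + (1.2)·(4) - 0.8 = 8.9
errors² = [1.44, 0.01, 0.16]
MSE = 1.6100/3 = 0.5367

0.5367


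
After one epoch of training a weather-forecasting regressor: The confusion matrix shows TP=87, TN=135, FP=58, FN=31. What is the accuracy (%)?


Accuracy = (TP+TN)/(TP+TN+FP+FN)
= (87+135)/(311)
= 222/311 = 71.38%

71.38%


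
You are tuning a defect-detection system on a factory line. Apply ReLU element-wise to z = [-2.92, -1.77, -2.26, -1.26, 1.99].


ReLU(-2.92) = max(0, -2.92) = 0.0
ReLU(-1.77) = max(0, -1.77) = 0.0
ReLU(-2.26) = max(0, -2.26) = 0.0
ReLU(-1.26) = max(0, -1.26) = 0.0
ReLU(1.99) = max(0, 1.99) = 1.99
result = [0.0, 0.0, 0.0, 0.0, 1.99]

[0.0, 0.0, 0.0, 0.0, 1.99]


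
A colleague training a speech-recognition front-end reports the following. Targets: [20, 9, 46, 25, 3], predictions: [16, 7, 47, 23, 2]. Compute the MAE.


Absolute errors: |20-16|=4, |9-7|=2, |46-47|=1, |25-23|=2, |3-2|=1
Sum = 10
MAE = 10/5 = 2

2


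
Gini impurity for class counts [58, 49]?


Probabilities: [58/107, 49/107] ≈ [0.5421, 0.4579]
Σpᵢ² = (3364 + 2401)/107² = 5765/11449
Gini = 1 - Σpᵢ² = 1 - 5765/11449 = 0.4965

0.4965


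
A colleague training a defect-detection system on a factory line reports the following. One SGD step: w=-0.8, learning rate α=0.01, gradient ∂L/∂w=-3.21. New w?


w_new = w - α·∇
= -0.8 - 0.01·-3.21
= -0.8 + 0.0321
= -0.7679

-0.7679


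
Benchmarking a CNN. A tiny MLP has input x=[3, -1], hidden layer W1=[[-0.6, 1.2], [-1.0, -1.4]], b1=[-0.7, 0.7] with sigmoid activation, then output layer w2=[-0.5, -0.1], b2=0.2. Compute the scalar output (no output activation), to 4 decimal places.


z1[0] = (-0.6)·(3) + (1.2)·(-1) - 0.7 = -3.7
z1[1] = (-1.0)·(3) + (-1.4)·(-1) + 0.7 = -0.9
h = sigmoid(z1) = [0.0241, 0.2891]
output = (-0.5)·(0.0241) + (-0.1)·(0.2891) + 0.2 = 0.159

0.159


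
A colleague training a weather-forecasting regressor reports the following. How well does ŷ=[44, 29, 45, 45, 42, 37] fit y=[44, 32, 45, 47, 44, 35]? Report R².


ȳ = 41.1667
SS_res = Σ(y-ŷ)² = 21
SS_tot = Σ(y-ȳ)² = 186.83
R² = 1 - SS_res/SS_tot = 1 - 0.1124 = 0.8876

0.8876


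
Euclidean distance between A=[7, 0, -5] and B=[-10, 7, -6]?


d = √((7+ 10)² + (0-7)² + (-5+ 6)²)
  = √(289 + 49 + 1)
  = √339 = 18.412

18.412


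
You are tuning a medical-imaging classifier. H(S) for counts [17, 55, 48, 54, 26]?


Probabilities: [17/200, 55/200, 48/200, 54/200, 26/200] ≈ [0.085, 0.275, 0.24, 0.27, 0.13]
H = -((17/200)·log₂(17/200) + (55/200)·log₂(55/200) + (48/200)·log₂(48/200) + (54/200)·log₂(54/200) + (26/200)·log₂(26/200))
  = 2.2013 bits

2.2013 bits


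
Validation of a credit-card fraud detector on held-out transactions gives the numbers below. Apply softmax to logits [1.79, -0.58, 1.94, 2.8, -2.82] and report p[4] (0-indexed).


Exponentials: e^1.79=5.9895, e^-0.58=0.5599, e^1.94=6.9588, e^2.8=16.4446, e^-2.82=0.0596
Sum = 30.0124
Softmax = [0.1996, 0.0187, 0.2319, 0.5479, 0.002]
p[4] = 0.0596/30.0124 = 0.002

0.002


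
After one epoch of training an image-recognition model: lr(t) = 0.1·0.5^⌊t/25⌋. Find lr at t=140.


n_drops = ⌊140/25⌋ = 5
lr = 0.1·0.5^5 = 0.1·0.03125 = 0.003125

0.003125


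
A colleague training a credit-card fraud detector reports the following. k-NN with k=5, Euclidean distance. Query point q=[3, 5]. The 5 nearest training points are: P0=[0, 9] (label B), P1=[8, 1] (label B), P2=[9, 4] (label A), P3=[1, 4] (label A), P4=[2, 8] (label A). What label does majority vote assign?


d(q,P0) = 5.0  (label B)
d(q,P1) = 6.4031  (label B)
d(q,P2) = 6.0828  (label A)
d(q,P3) = 2.2361  (label A)
d(q,P4) = 3.1623  (label A)
Votes: A=3, B=2
Majority → A

A
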